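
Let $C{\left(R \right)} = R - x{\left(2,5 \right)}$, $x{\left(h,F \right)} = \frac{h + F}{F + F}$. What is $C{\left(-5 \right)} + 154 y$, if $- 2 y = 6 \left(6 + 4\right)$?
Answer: $- \frac{46257}{10} \approx -4625.7$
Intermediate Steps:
$y = -30$ ($y = - \frac{6 \left(6 + 4\right)}{2} = - \frac{6 \cdot 10}{2} = \left(- \frac{1}{2}\right) 60 = -30$)
$x{\left(h,F \right)} = \frac{F + h}{2 F}$
$C{\left(R \right)} = - \frac{7}{10} + R$ ($C{\left(R \right)} = R - \frac{5 + 2}{2 \cdot 5} = R - \frac{1}{2} \cdot \frac{1}{5} \cdot 7 = R - \frac{7}{10} = - \frac{7}{10} + R$)
$C{\left(-5 \right)} + 154 y = \left(- \frac{7}{10} - 5\right) + 154 \left(-30\right) = - \frac{57}{10} - 4620 = - \frac{46257}{10}$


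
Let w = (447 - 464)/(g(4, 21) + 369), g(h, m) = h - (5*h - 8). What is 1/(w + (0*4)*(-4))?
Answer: -361/17 ≈ -21.235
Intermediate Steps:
g(h, m) = 8 - 4*h (g(h, m) = h - (-8 + 5*h) = h + (8 - 5*h) = 8 - 4*h)
w = -17/361 (w = (447 - 464)/((8 - 4*4) + 369) = -17/((8 - 16) + 369) = -17/(-8 + 369) = -17/361 ≈ -0.047091)
1/(w + (0*4)*(-4)) = 1/(-17/361 + (0*4)*(-4)) = 1/(-17/361 + 0*(-4)) = 1/(-17/361 + 0) = 1/(-17/361) = -361/17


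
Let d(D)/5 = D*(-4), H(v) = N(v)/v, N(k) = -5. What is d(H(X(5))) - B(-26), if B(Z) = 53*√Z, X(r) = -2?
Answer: -50 - 53*I*√26 ≈ -50.0 - 270.25*I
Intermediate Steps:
H(v) = -5/v
d(D) = -20*D (d(D) = 5*(D*(-4)) = 5*(-4*D) = -20*D)
d(H(X(5))) - B(-26) = -(-100)/(-2) - 53*√(-26) = -(-100)*(-1)/2 - 53*I*√26 = -20*5/2 - 53*I*√26 = -50 - 53*I*√26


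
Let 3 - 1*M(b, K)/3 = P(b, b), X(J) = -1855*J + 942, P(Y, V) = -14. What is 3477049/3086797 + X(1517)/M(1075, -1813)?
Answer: -8683269703622/157426647 ≈ -55158.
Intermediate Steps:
X(J) = 942 - 1855*J
M(b, K) = 51 (M(b, K) = 9 - 3*(-14) = 9 + 42 = 51)
3477049/3086797 + X(1517)/M(1075, -1813) = 3477049/3086797 + (942 - 1855*1517)/51 = 3477049*(1/3086797) + (942 - 2814035)*(1/51) = 3477049/3086797 - 2813093*1/51 = 3477049/3086797 - 2813093/51 = -8683269703622/157426647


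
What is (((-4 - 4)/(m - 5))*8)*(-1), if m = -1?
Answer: -32/3 ≈ -10.667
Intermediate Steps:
(((-4 - 4)/(m - 5))*8)*(-1) = (((-4 - 4)/(-1 - 5))*8)*(-1) = (-8/(-6)*8)*(-1) = (-8*(-⅙)*8)*(-1) = ((4/3)*8)*(-1) = (32/3)*(-1) = -32/3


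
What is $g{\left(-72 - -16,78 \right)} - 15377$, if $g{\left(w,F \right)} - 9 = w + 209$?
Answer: $-15215$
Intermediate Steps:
$g{\left(w,F \right)} = 218 + w$ ($g{\left(w,F \right)} = 9 + \left(w + 209\right) = 9 + \left(209 + w\right) = 218 + w$)
$g{\left(-72 - -16,78 \right)} - 15377 = \left(218 - 56\right) - 15377 = 162 - 15377 = -15215$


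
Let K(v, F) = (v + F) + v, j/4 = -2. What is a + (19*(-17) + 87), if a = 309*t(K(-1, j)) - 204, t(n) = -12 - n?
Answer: -1058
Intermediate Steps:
j = -8 (j = 4*(-2) = -8)
K(v, F) = F + 2*v (K(v, F) = (F + v) + v = F + 2*v)
a = -822 (a = 309*(-12 - (-8 + 2*(-1))) - 204 = 309*(-12 - (-8 - 2)) - 204 = 309*(-12 - 1*(-10)) - 204 = 309*(-12 + 10) - 204 = 309*(-2) - 204 = -618 - 204 = -822)
a + (19*(-17) + 87) = -822 + (19*(-17) + 87) = -822 + (-323 + 87) = -822 - 236 = -1058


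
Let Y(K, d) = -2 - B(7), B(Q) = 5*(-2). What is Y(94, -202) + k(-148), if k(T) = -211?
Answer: -203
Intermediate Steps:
B(Q) = -10
Y(K, d) = 8 (Y(K, d) = -2 - 1*(-10) = -2 + 10 = 8)
Y(94, -202) + k(-148) = 8 - 211 = -203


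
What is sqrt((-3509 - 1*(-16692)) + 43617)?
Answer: 20*sqrt(142) ≈ 238.33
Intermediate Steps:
sqrt((-3509 - 1*(-16692)) + 43617) = sqrt((-3509 + 16692) + 43617) = sqrt(13183 + 43617) = sqrt(56800) = 20*sqrt(142)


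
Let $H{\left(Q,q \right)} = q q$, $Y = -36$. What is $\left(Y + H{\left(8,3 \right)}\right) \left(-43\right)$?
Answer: $1161$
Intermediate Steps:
$H{\left(Q,q \right)} = q^{2}$
$\left(Y + H{\left(8,3 \right)}\right) \left(-43\right) = \left(-36 + 3^{2}\right) \left(-43\right) = \left(-36 + 9\right) \left(-43\right) = \left(-27\right) \left(-43\right) = 1161$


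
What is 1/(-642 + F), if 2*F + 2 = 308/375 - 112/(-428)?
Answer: -40125/25778647 ≈ -0.0015565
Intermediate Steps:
F = -18397/40125 (F = -1 + (308/375 - 112/(-428))/2 = -1 + (308*(1/375) - 112*(-1/428))/2 = -1 + (308/375 + 28/107)/2 = -1 + (½)*(43456/40125) = -1 + 21728/40125 = -18397/40125 ≈ -0.45849)
1/(-642 + F) = 1/(-642 - 18397/40125) = 1/(-25778647/40125) = -40125/25778647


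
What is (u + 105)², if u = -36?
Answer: 4761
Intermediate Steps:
(u + 105)² = (-36 + 105)² = 69² = 4761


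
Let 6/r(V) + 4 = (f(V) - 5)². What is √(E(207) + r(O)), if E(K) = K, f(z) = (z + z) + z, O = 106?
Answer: √220734313485/32655 ≈ 14.387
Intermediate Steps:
f(z) = 3*z (f(z) = 2*z + z = 3*z)
r(V) = 6/(-4 + (-5 + 3*V)²) (r(V) = 6/(-4 + (3*V - 5)²) = 6/(-4 + (-5 + 3*V)²))
√(E(207) + r(O)) = √(207 + 6/(-4 + (-5 + 3*106)²)) = √(207 + 6/(-4 + (-5 + 318)²)) = √(207 + 6/(-4 + 313²)) = √(207 + 6/(-4 + 97969)) = √(207 + 6/97965) = √(207 + 6*(1/97965)) = √(207 + 2/32655) = √(6759587/32655) = √220734313485/32655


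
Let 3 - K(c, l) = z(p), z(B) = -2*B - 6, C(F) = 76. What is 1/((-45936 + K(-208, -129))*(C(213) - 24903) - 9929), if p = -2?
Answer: 1/1140319008 ≈ 8.7695e-10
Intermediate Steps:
z(B) = -6 - 2*B
K(c, l) = 5 (K(c, l) = 3 - (-6 - 2*(-2)) = 3 - (-6 + 4) = 3 - 1*(-2) = 3 + 2 = 5)
1/((-45936 + K(-208, -129))*(C(213) - 24903) - 9929) = 1/((-45936 + 5)*(76 - 24903) - 9929) = 1/(-45931*(-24827) - 9929) = 1/(1140328937 - 9929) = 1/1140319008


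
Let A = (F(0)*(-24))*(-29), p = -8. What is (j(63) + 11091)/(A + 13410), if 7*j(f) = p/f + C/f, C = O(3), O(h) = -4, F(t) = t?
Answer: 1630373/1971270 ≈ 0.82707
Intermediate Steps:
C = -4
A = 0 (A = (0*(-24))*(-29) = 0*(-29) = 0)
j(f) = -12/(7*f) (j(f) = (-8/f - 4/f)/7 = (-12/f)/7 = -12/(7*f))
(j(63) + 11091)/(A + 13410) = (-12/7/63 + 11091)/(0 + 13410) = (-12/7*1/63 + 11091)/13410 = (-4/147 + 11091)*(1/13410) = (1630373/147)*(1/13410) = 1630373/1971270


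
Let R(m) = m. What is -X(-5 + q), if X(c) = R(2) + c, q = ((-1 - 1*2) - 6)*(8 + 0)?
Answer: 75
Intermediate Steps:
q = -72 (q = ((-1 - 2) - 6)*8 = (-3 - 6)*8 = -9*8 = -72)
X(c) = 2 + c
-X(-5 + q) = -(2 + (-5 - 72)) = -(2 - 77) = -1*(-75) = 75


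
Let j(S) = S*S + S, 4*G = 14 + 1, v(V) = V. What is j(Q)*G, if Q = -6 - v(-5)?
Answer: 0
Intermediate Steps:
G = 15/4 (G = (14 + 1)/4 = (¼)*15 = 15/4 ≈ 3.7500)
Q = -1 (Q = -6 - 1*(-5) = -6 + 5 = -1)
j(S) = S + S² (j(S) = S² + S = S + S²)
j(Q)*G = -(1 - 1)*(15/4) = -1*0*(15/4) = 0*(15/4) = 0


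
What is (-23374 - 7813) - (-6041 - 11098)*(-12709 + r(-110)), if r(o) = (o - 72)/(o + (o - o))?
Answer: -11980230941/55 ≈ -2.1782e+8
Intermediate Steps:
r(o) = (-72 + o)/o (r(o) = (-72 + o)/(o + 0) = (-72 + o)/o)
(-23374 - 7813) - (-6041 - 11098)*(-12709 + r(-110)) = (-23374 - 7813) - (-6041 - 11098)*(-12709 + (-72 - 110)/(-110)) = -31187 - (-17139)*(-12709 - 1/110*(-182)) = -31187 - (-17139)*(-12709 + 91/55) = -31187 - (-17139)*(-698904)/55 = -31187 - 1*11978515656/55 = -31187 - 11978515656/55 = -11980230941/55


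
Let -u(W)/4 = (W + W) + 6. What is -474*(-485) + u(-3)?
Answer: 229890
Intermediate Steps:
u(W) = -24 - 8*W (u(W) = -4*((W + W) + 6) = -4*(2*W + 6) = -4*(6 + 2*W) = -24 - 8*W)
-474*(-485) + u(-3) = -474*(-485) + (-24 - 8*(-3)) = 229890 + (-24 + 24) = 229890 + 0 = 229890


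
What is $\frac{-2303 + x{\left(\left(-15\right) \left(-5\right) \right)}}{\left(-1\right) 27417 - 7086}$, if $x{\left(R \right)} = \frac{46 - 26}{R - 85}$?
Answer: $\frac{2305}{34503} \approx 0.066806$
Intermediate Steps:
$x{\left(R \right)} = \frac{20}{-85 + R}$
$\frac{-2303 + x{\left(\left(-15\right) \left(-5\right) \right)}}{\left(-1\right) 27417 - 7086} = \frac{-2303 + \frac{20}{-85 - -75}}{\left(-1\right) 27417 - 7086} = \frac{-2303 + \frac{20}{-85 + 75}}{-27417 - 7086} = \frac{-2303 + \frac{20}{-10}}{-34503} = \left(-2303 + 20 \left(- \frac{1}{10}\right)\right) \left(- \frac{1}{34503}\right) = \left(-2303 - 2\right) \left(- \frac{1}{34503}\right) = \left(-2305\right) \left(- \frac{1}{34503}\right) = \frac{2305}{34503}$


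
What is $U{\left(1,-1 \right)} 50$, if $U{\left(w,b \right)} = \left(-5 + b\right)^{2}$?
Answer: $1800$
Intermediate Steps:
$U{\left(1,-1 \right)} 50 = \left(-5 - 1\right)^{2} \cdot 50 = \left(-6\right)^{2} \cdot 50 = 36 \cdot 50 = 1800$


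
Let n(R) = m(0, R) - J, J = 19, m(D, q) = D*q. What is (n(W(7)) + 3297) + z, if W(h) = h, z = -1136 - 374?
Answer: 1768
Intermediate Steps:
z = -1510
n(R) = -19 (n(R) = 0*R - 1*19 = 0 - 19 = -19)
(n(W(7)) + 3297) + z = (-19 + 3297) - 1510 = 3278 - 1510 = 1768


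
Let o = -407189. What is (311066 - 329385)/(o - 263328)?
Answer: 18319/670517 ≈ 0.027321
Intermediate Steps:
(311066 - 329385)/(o - 263328) = (311066 - 329385)/(-407189 - 263328) = -18319/(-670517) = -18319*(-1/670517) = 18319/670517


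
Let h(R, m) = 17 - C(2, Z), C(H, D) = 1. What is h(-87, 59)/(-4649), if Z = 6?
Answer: -16/4649 ≈ -0.0034416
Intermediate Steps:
h(R, m) = 16 (h(R, m) = 17 - 1*1 = 17 - 1 = 16)
h(-87, 59)/(-4649) = 16/(-4649) = 16*(-1/4649) = -16/4649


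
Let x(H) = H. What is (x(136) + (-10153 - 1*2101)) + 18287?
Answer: 6169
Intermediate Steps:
(x(136) + (-10153 - 1*2101)) + 18287 = (136 + (-10153 - 1*2101)) + 18287 = (136 + (-10153 - 2101)) + 18287 = (136 - 12254) + 18287 = -12118 + 18287 = 6169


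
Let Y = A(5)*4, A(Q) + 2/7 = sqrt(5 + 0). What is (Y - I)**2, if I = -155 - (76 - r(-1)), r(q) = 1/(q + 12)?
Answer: 313481184/5929 + 141536*sqrt(5)/77 ≈ 56983.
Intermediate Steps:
A(Q) = -2/7 + sqrt(5) (A(Q) = -2/7 + sqrt(5 + 0) = -2/7 + sqrt(5))
r(q) = 1/(12 + q)
I = -2540/11 (I = -155 - (76 - 1/(12 - 1)) = -155 - (76 - 1/11) = -155 - 1*835/11 = -155 - 835/11 = -2540/11 ≈ -230.91)
Y = -8/7 + 4*sqrt(5) (Y = (-2/7 + sqrt(5))*4 = -8/7 + 4*sqrt(5) ≈ 7.8014)
(Y - I)**2 = ((-8/7 + 4*sqrt(5)) - 1*(-2540/11))**2 = ((-8/7 + 4*sqrt(5)) + 2540/11)**2 = (17692/77 + 4*sqrt(5))**2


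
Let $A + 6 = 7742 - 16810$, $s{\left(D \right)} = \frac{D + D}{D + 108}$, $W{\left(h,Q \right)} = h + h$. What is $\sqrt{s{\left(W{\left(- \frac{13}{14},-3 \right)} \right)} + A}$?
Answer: $\frac{294 i \sqrt{57954}}{743} \approx 95.258 i$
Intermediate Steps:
$W{\left(h,Q \right)} = 2 h$
$s{\left(D \right)} = \frac{2 D}{108 + D}$
$A = -9074$ ($A = -6 + \left(7742 - 16810\right) = -6 - 9068 = -9074$)
$\sqrt{s{\left(W{\left(- \frac{13}{14},-3 \right)} \right)} + A} = \sqrt{\frac{2 \cdot 2 \left(- \frac{13}{14}\right)}{108 + 2 \left(- \frac{13}{14}\right)} - 9074} = \sqrt{2 \left(- \frac{13}{7}\right) \frac{1}{108 - \frac{13}{7}} - 9074} = \sqrt{2 \left(- \frac{13}{7}\right) \frac{1}{\frac{743}{7}} - 9074} = \sqrt{2 \left(- \frac{13}{7}\right) \frac{7}{743} - 9074} = \sqrt{- \frac{26}{743} - 9074} = \sqrt{- \frac{6742008}{743}} = \frac{294 i \sqrt{57954}}{743}$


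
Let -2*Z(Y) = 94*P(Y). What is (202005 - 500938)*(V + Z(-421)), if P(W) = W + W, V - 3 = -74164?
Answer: 10339195671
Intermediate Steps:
V = -74161 (V = 3 - 74164 = -74161)
P(W) = 2*W
Z(Y) = -94*Y (Z(Y) = -47*2*Y = -94*Y)
(202005 - 500938)*(V + Z(-421)) = (202005 - 500938)*(-74161 - 94*(-421)) = -298933*(-74161 + 39574) = -298933*(-34587) = 10339195671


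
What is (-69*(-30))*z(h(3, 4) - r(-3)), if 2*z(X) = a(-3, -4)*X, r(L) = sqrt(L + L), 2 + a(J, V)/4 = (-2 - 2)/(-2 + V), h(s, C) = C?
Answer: -22080 + 5520*I*sqrt(6) ≈ -22080.0 + 13521.0*I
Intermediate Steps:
a(J, V) = -8 - 16/(-2 + V) (a(J, V) = -8 + 4*((-2 - 2)/(-2 + V)) = -8 + 4*(-4/(-2 + V)) = -8 - 16/(-2 + V))
r(L) = sqrt(2)*sqrt(L) (r(L) = sqrt(2*L) = sqrt(2)*sqrt(L))
z(X) = -8*X/3 (z(X) = ((-8*(-4)/(-2 - 4))*X)/2 = ((-8*(-4)/(-6))*X)/2 = ((-8*(-4)*(-1/6))*X)/2 = (-16*X/3)/2 = -8*X/3)
(-69*(-30))*z(h(3, 4) - r(-3)) = (-69*(-30))*(-8*(4 - sqrt(2)*sqrt(-3))/3) = 2070*(-8*(4 - sqrt(2)*I*sqrt(3))/3) = 2070*(-8*(4 - I*sqrt(6))/3) = 2070*(-32/3 + 8*I*sqrt(6)/3) = -22080 + 5520*I*sqrt(6)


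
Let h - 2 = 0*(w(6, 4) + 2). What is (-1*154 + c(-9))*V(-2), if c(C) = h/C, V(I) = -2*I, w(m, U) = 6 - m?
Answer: -5552/9 ≈ -616.89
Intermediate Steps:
h = 2 (h = 2 + 0*((6 - 1*6) + 2) = 2 + 0*((6 - 6) + 2) = 2 + 0*(0 + 2) = 2 + 0*2 = 2 + 0 = 2)
c(C) = 2/C
(-1*154 + c(-9))*V(-2) = (-1*154 + 2/(-9))*(-2*(-2)) = (-154 + 2*(-⅑))*4 = (-154 - 2/9)*4 = -1388/9*4 = -5552/9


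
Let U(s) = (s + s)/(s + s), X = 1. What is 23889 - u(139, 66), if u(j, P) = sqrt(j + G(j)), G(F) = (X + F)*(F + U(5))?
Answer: 23889 - sqrt(19739) ≈ 23749.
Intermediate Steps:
U(s) = 1 (U(s) = (2*s)/((2*s)) = (2*s)*(1/(2*s)) = 1)
G(F) = (1 + F)**2 (G(F) = (1 + F)*(F + 1) = (1 + F)*(1 + F) = (1 + F)**2)
u(j, P) = sqrt(1 + j**2 + 3*j) (u(j, P) = sqrt(j + (1 + j**2 + 2*j)) = sqrt(1 + j**2 + 3*j))
23889 - u(139, 66) = 23889 - sqrt(1 + 139**2 + 3*139) = 23889 - sqrt(1 + 19321 + 417) = 23889 - sqrt(19739)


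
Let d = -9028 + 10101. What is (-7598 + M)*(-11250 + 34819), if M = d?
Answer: -153787725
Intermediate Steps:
d = 1073
M = 1073
(-7598 + M)*(-11250 + 34819) = (-7598 + 1073)*(-11250 + 34819) = -6525*23569 = -153787725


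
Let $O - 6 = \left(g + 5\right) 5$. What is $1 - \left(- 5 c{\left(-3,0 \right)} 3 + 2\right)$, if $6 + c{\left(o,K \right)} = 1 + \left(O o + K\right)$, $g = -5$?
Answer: $-346$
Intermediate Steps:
$O = 6$ ($O = 6 + \left(-5 + 5\right) 5 = 6 + 0 \cdot 5 = 6 + 0 = 6$)
$c{\left(o,K \right)} = -5 + K + 6 o$ ($c{\left(o,K \right)} = -6 + \left(1 + \left(6 o + K\right)\right) = -6 + \left(1 + \left(K + 6 o\right)\right) = -6 + \left(1 + K + 6 o\right) = -5 + K + 6 o$)
$1 - \left(- 5 c{\left(-3,0 \right)} 3 + 2\right) = 1 - \left(- 5 \left(-5 + 0 + 6 \left(-3\right)\right) 3 + 2\right) = 1 - \left(- 5 \left(-5 + 0 - 18\right) 3 + 2\right) = 1 - \left(\left(-5\right) \left(-23\right) 3 + 2\right) = 1 - \left(115 \cdot 3 + 2\right) = 1 - \left(345 + 2\right) = 1 - 347 = -346$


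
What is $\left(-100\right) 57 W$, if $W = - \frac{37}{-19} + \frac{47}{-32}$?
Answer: $- \frac{21825}{8} \approx -2728.1$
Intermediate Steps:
$W = \frac{291}{608}$ ($W = \left(-37\right) \left(- \frac{1}{19}\right) + 47 \left(- \frac{1}{32}\right) = \frac{37}{19} - \frac{47}{32} = \frac{291}{608} \approx 0.47862$)
$\left(-100\right) 57 W = \left(-100\right) 57 \cdot \frac{291}{608} = \left(-5700\right) \frac{291}{608} = - \frac{21825}{8}$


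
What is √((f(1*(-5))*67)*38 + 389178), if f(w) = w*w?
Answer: 2*√113207 ≈ 672.92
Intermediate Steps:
f(w) = w²
√((f(1*(-5))*67)*38 + 389178) = √(((1*(-5))²*67)*38 + 389178) = √(((-5)²*67)*38 + 389178) = √((25*67)*38 + 389178) = √(1675*38 + 389178) = √(63650 + 389178) = √452828 = 2*√113207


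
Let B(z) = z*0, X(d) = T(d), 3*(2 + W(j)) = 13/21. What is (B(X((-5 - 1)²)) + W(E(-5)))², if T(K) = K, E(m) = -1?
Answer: 12769/3969 ≈ 3.2172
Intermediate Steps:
W(j) = -113/63 (W(j) = -2 + (13/21)/3 = -2 + (13*(1/21))/3 = -2 + (⅓)*(13/21) = -2 + 13/63 = -113/63)
X(d) = d
B(z) = 0
(B(X((-5 - 1)²)) + W(E(-5)))² = (0 - 113/63)² = (-113/63)² = 12769/3969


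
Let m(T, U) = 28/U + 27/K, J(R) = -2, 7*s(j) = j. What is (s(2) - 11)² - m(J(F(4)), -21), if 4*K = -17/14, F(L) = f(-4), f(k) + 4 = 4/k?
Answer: 512471/2499 ≈ 205.07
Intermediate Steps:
s(j) = j/7
f(k) = -4 + 4/k
F(L) = -5 (F(L) = -4 + 4/(-4) = -4 + 4*(-¼) = -4 - 1 = -5)
K = -17/56 (K = (-17/14)/4 = (-17*1/14)/4 = (¼)*(-17/14) = -17/56 ≈ -0.30357)
m(T, U) = -1512/17 + 28/U (m(T, U) = 28/U + 27/(-17/56) = 28/U + 27*(-56/17) = 28/U - 1512/17 = -1512/17 + 28/U)
(s(2) - 11)² - m(J(F(4)), -21) = ((⅐)*2 - 11)² - (-1512/17 + 28/(-21)) = (2/7 - 11)² - (-1512/17 + 28*(-1/21)) = (-75/7)² - (-1512/17 - 4/3) = 5625/49 - 1*(-4604/51) = 5625/49 + 4604/51 = 512471/2499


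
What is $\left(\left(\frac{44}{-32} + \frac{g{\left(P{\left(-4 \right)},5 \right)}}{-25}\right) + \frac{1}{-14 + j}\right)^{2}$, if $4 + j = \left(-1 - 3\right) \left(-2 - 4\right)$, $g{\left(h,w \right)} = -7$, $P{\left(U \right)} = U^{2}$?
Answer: $\frac{310249}{360000} \approx 0.8618$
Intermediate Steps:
$j = 20$ ($j = -4 + \left(-1 - 3\right) \left(-2 - 4\right) = -4 + \left(-1 - 3\right) \left(-6\right) = -4 - -24 = -4 + 24 = 20$)
$\left(\left(\frac{44}{-32} + \frac{g{\left(P{\left(-4 \right)},5 \right)}}{-25}\right) + \frac{1}{-14 + j}\right)^{2} = \left(\left(\frac{44}{-32} - \frac{7}{-25}\right) + \frac{1}{-14 + 20}\right)^{2} = \left(\left(44 \left(- \frac{1}{32}\right) - - \frac{7}{25}\right) + \frac{1}{6}\right)^{2} = \left(\left(- \frac{11}{8} + \frac{7}{25}\right) + \frac{1}{6}\right)^{2} = \left(- \frac{219}{200} + \frac{1}{6}\right)^{2} = \left(- \frac{557}{600}\right)^{2} = \frac{310249}{360000}$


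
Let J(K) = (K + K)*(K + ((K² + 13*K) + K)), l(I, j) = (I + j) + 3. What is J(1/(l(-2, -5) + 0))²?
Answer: 3481/1024 ≈ 3.3994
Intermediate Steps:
l(I, j) = 3 + I + j
J(K) = 2*K*(K² + 15*K) (J(K) = (2*K)*(K + (K² + 14*K)) = (2*K)*(K² + 15*K) = 2*K*(K² + 15*K))
J(1/(l(-2, -5) + 0))² = (2*(1/((3 - 2 - 5) + 0))²*(15 + 1/((3 - 2 - 5) + 0)))² = (2*(1/(-4 + 0))²*(15 + 1/(-4 + 0)))² = (2*(1/(-4))²*(15 + 1/(-4)))² = (2*(-¼)²*(15 - ¼))² = (2*(1/16)*(59/4))² = (59/32)² = 3481/1024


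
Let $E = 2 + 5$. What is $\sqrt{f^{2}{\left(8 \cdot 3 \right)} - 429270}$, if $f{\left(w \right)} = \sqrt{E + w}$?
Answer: $i \sqrt{429239} \approx 655.16 i$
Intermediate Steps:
$E = 7$
$f{\left(w \right)} = \sqrt{7 + w}$
$\sqrt{f^{2}{\left(8 \cdot 3 \right)} - 429270} = \sqrt{\left(\sqrt{7 + 8 \cdot 3}\right)^{2} - 429270} = \sqrt{\left(\sqrt{7 + 24}\right)^{2} - 429270} = \sqrt{\left(\sqrt{31}\right)^{2} - 429270} = \sqrt{31 - 429270} = \sqrt{-429239} = i \sqrt{429239}$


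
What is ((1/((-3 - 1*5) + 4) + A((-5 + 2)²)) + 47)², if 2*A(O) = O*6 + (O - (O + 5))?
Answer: 81225/16 ≈ 5076.6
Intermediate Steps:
A(O) = -5/2 + 3*O (A(O) = (O*6 + (O - (O + 5)))/2 = (6*O + (O - (5 + O)))/2 = (6*O + (O + (-5 - O)))/2 = (6*O - 5)/2 = (-5 + 6*O)/2 = -5/2 + 3*O)
((1/((-3 - 1*5) + 4) + A((-5 + 2)²)) + 47)² = ((1/((-3 - 1*5) + 4) + (-5/2 + 3*(-5 + 2)²)) + 47)² = ((1/((-3 - 5) + 4) + (-5/2 + 3*(-3)²)) + 47)² = ((1/(-8 + 4) + (-5/2 + 3*9)) + 47)² = ((1/(-4) + (-5/2 + 27)) + 47)² = ((-¼ + 49/2) + 47)² = (97/4 + 47)² = (285/4)² = 81225/16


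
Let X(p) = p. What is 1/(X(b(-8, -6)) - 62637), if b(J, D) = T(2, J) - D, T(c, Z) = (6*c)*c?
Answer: -1/62607 ≈ -1.5973e-5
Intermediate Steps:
T(c, Z) = 6*c²
b(J, D) = 24 - D (b(J, D) = 6*2² - D = 6*4 - D = 24 - D)
1/(X(b(-8, -6)) - 62637) = 1/((24 - 1*(-6)) - 62637) = 1/((24 + 6) - 62637) = 1/(30 - 62637) = 1/(-62607) = -1/62607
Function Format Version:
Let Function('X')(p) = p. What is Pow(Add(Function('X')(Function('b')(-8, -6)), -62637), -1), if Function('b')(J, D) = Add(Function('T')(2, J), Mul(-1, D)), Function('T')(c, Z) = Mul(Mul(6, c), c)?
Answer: Rational(-1, 62607) ≈ -1.5973e-5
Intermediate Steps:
Function('T')(c, Z) = Mul(6, Pow(c, 2))
Function('b')(J, D) = Add(24, Mul(-1, D)) (Function('b')(J, D) = Add(Mul(6, Pow(2, 2)), Mul(-1, D)) = Add(Mul(6, 4), Mul(-1, D)) = Add(24, Mul(-1, D)))
Pow(Add(Function('X')(Function('b')(-8, -6)), -62637), -1) = Pow(Add(Add(24, Mul(-1, -6)), -62637), -1) = Pow(Add(Add(24, 6), -62637), -1) = Pow(Add(30, -62637), -1) = Pow(-62607, -1) = Rational(-1, 62607)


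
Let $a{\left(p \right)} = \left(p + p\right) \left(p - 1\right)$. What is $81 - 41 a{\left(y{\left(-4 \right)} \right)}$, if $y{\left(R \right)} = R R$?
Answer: $-19599$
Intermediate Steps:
$y{\left(R \right)} = R^{2}$
$a{\left(p \right)} = 2 p \left(-1 + p\right)$
$81 - 41 a{\left(y{\left(-4 \right)} \right)} = 81 - 41 \cdot 2 \left(-4\right)^{2} \left(-1 + \left(-4\right)^{2}\right) = 81 - 41 \cdot 2 \cdot 16 \left(-1 + 16\right) = 81 - 41 \cdot 2 \cdot 16 \cdot 15 = 81 - 19680 = -19599$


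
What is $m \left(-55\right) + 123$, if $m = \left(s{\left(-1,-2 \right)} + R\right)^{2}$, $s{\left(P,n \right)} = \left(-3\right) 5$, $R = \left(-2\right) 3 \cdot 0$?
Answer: $-12252$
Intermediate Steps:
$R = 0$ ($R = \left(-6\right) 0 = 0$)
$s{\left(P,n \right)} = -15$
$m = 225$ ($m = \left(-15 + 0\right)^{2} = \left(-15\right)^{2} = 225$)
$m \left(-55\right) + 123 = 225 \left(-55\right) + 123 = -12375 + 123 = -12252$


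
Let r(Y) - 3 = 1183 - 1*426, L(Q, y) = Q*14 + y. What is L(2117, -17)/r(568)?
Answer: 1559/40 ≈ 38.975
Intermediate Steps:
L(Q, y) = y + 14*Q (L(Q, y) = 14*Q + y = y + 14*Q)
r(Y) = 760 (r(Y) = 3 + (1183 - 1*426) = 3 + (1183 - 426) = 3 + 757 = 760)
L(2117, -17)/r(568) = (-17 + 14*2117)/760 = (-17 + 29638)*(1/760) = 29621*(1/760) = 1559/40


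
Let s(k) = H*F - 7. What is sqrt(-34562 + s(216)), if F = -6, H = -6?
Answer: 3*I*sqrt(3837) ≈ 185.83*I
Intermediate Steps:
s(k) = 29 (s(k) = -6*(-6) - 7 = 36 - 7 = 29)
sqrt(-34562 + s(216)) = sqrt(-34562 + 29) = sqrt(-34533) = 3*I*sqrt(3837)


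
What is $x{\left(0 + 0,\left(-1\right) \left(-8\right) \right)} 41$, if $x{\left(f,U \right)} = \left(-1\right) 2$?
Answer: $-82$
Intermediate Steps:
$x{\left(f,U \right)} = -2$
$x{\left(0 + 0,\left(-1\right) \left(-8\right) \right)} 41 = \left(-2\right) 41 = -82$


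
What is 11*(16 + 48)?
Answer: 704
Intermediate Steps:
11*(16 + 48) = 11*64 = 704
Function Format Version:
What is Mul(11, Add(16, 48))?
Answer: 704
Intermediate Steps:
Mul(11, Add(16, 48)) = Mul(11, 64) = 704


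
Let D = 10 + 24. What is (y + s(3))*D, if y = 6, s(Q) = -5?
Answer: 34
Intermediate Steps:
D = 34
(y + s(3))*D = (6 - 5)*34 = 1*34 = 34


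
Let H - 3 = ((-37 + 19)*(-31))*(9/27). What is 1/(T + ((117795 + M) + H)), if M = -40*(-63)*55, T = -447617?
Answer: -1/191033 ≈ -5.2347e-6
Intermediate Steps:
H = 189 (H = 3 + ((-37 + 19)*(-31))*(9/27) = 3 + (-18*(-31))*(9*(1/27)) = 3 + 558*(⅓) = 3 + 186 = 189)
M = 138600 (M = 2520*55 = 138600)
1/(T + ((117795 + M) + H)) = 1/(-447617 + ((117795 + 138600) + 189)) = 1/(-447617 + (256395 + 189)) = 1/(-447617 + 256584) = 1/(-191033) = -1/191033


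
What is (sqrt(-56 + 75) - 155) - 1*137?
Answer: -292 + sqrt(19) ≈ -287.64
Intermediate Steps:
(sqrt(-56 + 75) - 155) - 1*137 = (sqrt(19) - 155) - 137 = (-155 + sqrt(19)) - 137 = -292 + sqrt(19)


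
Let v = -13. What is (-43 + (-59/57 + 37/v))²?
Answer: 1206798121/549081 ≈ 2197.9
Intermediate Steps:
(-43 + (-59/57 + 37/v))² = (-43 + (-59/57 + 37/(-13)))² = (-43 + (-59*1/57 + 37*(-1/13)))² = (-43 + (-59/57 - 37/13))² = (-43 - 2876/741)² = (-34739/741)² = 1206798121/549081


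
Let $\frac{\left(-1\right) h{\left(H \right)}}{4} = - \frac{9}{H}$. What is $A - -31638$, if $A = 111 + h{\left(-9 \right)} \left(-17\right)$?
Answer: $31817$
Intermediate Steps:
$h{\left(H \right)} = \frac{36}{H}$ ($h{\left(H \right)} = - 4 \left(- \frac{9}{H}\right) = \frac{36}{H}$)
$A = 179$ ($A = 111 + \frac{36}{-9} \left(-17\right) = 111 + 36 \left(- \frac{1}{9}\right) \left(-17\right) = 111 - -68 = 111 + 68 = 179$)
$A - -31638 = 179 - -31638 = 179 + 31638 = 31817$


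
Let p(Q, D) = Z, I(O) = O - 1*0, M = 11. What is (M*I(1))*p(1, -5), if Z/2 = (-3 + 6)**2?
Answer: 198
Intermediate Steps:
I(O) = O (I(O) = O + 0 = O)
Z = 18 (Z = 2*(-3 + 6)**2 = 2*3**2 = 2*9 = 18)
p(Q, D) = 18
(M*I(1))*p(1, -5) = (11*1)*18 = 11*18 = 198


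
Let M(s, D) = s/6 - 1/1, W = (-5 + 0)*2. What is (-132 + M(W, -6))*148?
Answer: -59792/3 ≈ -19931.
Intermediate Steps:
W = -10 (W = -5*2 = -10)
M(s, D) = -1 + s/6 (M(s, D) = s*(⅙) - 1*1 = s/6 - 1 = -1 + s/6)
(-132 + M(W, -6))*148 = (-132 + (-1 + (⅙)*(-10)))*148 = (-132 + (-1 - 5/3))*148 = (-132 - 8/3)*148 = -404/3*148 = -59792/3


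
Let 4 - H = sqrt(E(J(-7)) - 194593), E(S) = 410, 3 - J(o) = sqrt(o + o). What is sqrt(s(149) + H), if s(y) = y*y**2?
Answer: sqrt(3307953 - I*sqrt(194183)) ≈ 1818.8 - 0.12*I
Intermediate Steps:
J(o) = 3 - sqrt(2)*sqrt(o) (J(o) = 3 - sqrt(o + o) = 3 - sqrt(2*o) = 3 - sqrt(2)*sqrt(o))
s(y) = y**3
H = 4 - I*sqrt(194183) (H = 4 - sqrt(410 - 194593) = 4 - sqrt(-194183) = 4 - I*sqrt(194183) ≈ 4.0 - 440.66*I)
sqrt(s(149) + H) = sqrt(149**3 + (4 - I*sqrt(194183))) = sqrt(3307949 + (4 - I*sqrt(194183))) = sqrt(3307953 - I*sqrt(194183))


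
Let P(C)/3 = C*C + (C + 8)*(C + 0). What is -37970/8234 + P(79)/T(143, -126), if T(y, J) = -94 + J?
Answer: -83073857/452870 ≈ -183.44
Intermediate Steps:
P(C) = 3*C² + 3*C*(8 + C) (P(C) = 3*(C*C + (C + 8)*(C + 0)) = 3*(C² + (8 + C)*C) = 3*(C² + C*(8 + C)) = 3*C² + 3*C*(8 + C))
-37970/8234 + P(79)/T(143, -126) = -37970/8234 + (6*79*(4 + 79))/(-94 - 126) = -37970*1/8234 + (6*79*83)/(-220) = -18985/4117 + 39342*(-1/220) = -18985/4117 - 19671/110 = -83073857/452870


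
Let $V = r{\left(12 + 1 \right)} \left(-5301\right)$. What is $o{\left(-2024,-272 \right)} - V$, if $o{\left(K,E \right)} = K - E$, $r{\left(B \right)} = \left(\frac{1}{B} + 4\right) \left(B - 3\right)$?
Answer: $\frac{2786754}{13} \approx 2.1437 \cdot 10^{5}$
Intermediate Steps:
$r{\left(B \right)} = \left(-3 + B\right) \left(4 + \frac{1}{B}\right)$ ($r{\left(B \right)} = \left(4 + \frac{1}{B}\right) \left(-3 + B\right) = \left(-3 + B\right) \left(4 + \frac{1}{B}\right)$)
$V = - \frac{2809530}{13}$ ($V = \left(-11 - \frac{3}{12 + 1} + 4 \left(12 + 1\right)\right) \left(-5301\right) = \left(-11 - \frac{3}{13} + 4 \cdot 13\right) \left(-5301\right) = \left(-11 - \frac{3}{13} + 52\right) \left(-5301\right) = \frac{530}{13} \left(-5301\right) = - \frac{2809530}{13} \approx -2.1612 \cdot 10^{5}$)
$o{\left(-2024,-272 \right)} - V = \left(-2024 - -272\right) - - \frac{2809530}{13} = \left(-2024 + 272\right) + \frac{2809530}{13} = -1752 + \frac{2809530}{13} = \frac{2786754}{13}$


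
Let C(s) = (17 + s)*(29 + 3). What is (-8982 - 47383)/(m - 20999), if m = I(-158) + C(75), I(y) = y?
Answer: 56365/18213 ≈ 3.0948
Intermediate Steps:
C(s) = 544 + 32*s (C(s) = (17 + s)*32 = 544 + 32*s)
m = 2786 (m = -158 + (544 + 32*75) = -158 + (544 + 2400) = -158 + 2944 = 2786)
(-8982 - 47383)/(m - 20999) = (-8982 - 47383)/(2786 - 20999) = -56365/(-18213) = -56365*(-1/18213) = 56365/18213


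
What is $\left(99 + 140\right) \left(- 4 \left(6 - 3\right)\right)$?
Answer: $-2868$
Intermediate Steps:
$\left(99 + 140\right) \left(- 4 \left(6 - 3\right)\right) = 239 \left(\left(-4\right) 3\right) = 239 \left(-12\right) = -2868$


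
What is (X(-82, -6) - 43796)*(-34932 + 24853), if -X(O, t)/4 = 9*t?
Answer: 439242820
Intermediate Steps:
X(O, t) = -36*t
(X(-82, -6) - 43796)*(-34932 + 24853) = (-36*(-6) - 43796)*(-34932 + 24853) = (216 - 43796)*(-10079) = -43580*(-10079) = 439242820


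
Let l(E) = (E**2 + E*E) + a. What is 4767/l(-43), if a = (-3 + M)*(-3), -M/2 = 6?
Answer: 4767/3743 ≈ 1.2736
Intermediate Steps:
M = -12 (M = -2*6 = -12)
a = 45 (a = (-3 - 12)*(-3) = -15*(-3) = 45)
l(E) = 45 + 2*E**2 (l(E) = (E**2 + E*E) + 45 = (E**2 + E**2) + 45 = 2*E**2 + 45 = 45 + 2*E**2)
4767/l(-43) = 4767/(45 + 2*(-43)**2) = 4767/(45 + 2*1849) = 4767/(45 + 3698) = 4767/3743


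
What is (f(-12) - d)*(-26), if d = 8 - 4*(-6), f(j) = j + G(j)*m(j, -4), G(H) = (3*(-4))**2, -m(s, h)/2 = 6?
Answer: 46072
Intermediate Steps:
m(s, h) = -12 (m(s, h) = -2*6 = -12)
G(H) = 144 (G(H) = (-12)**2 = 144)
f(j) = -1728 + j (f(j) = j + 144*(-12) = j - 1728 = -1728 + j)
d = 32 (d = 8 + 24 = 32)
(f(-12) - d)*(-26) = ((-1728 - 12) - 1*32)*(-26) = (-1740 - 32)*(-26) = -1772*(-26) = 46072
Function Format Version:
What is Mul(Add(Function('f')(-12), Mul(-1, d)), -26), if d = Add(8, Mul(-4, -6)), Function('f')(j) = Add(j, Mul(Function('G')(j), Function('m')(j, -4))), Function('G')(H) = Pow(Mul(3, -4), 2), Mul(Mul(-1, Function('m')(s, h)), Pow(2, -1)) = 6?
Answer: 46072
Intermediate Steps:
Function('m')(s, h) = -12 (Function('m')(s, h) = Mul(-2, 6) = -12)
Function('G')(H) = 144 (Function('G')(H) = Pow(-12, 2) = 144)
Function('f')(j) = Add(-1728, j) (Function('f')(j) = Add(j, Mul(144, -12)) = Add(j, -1728) = Add(-1728, j))
d = 32 (d = Add(8, 24) = 32)
Mul(Add(Function('f')(-12), Mul(-1, d)), -26) = Mul(Add(Add(-1728, -12), Mul(-1, 32)), -26) = Mul(Add(-1740, -32), -26) = Mul(-1772, -26) = 46072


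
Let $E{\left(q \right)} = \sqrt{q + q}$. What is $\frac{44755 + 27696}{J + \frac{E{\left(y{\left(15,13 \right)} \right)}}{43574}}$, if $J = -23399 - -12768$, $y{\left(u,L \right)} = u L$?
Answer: $- \frac{731212092193242778}{107293422480108623} - \frac{1578489937 \sqrt{390}}{107293422480108623} \approx -6.8151$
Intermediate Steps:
$y{\left(u,L \right)} = L u$
$E{\left(q \right)} = \sqrt{2} \sqrt{q}$ ($E{\left(q \right)} = \sqrt{2 q} = \sqrt{2} \sqrt{q}$)
$J = -10631$ ($J = -23399 + 12768 = -10631$)
$\frac{44755 + 27696}{J + \frac{E{\left(y{\left(15,13 \right)} \right)}}{43574}} = \frac{44755 + 27696}{-10631 + \frac{\sqrt{2} \sqrt{13 \cdot 15}}{43574}} = \frac{72451}{-10631 + \sqrt{2} \sqrt{195} \cdot \frac{1}{43574}} = \frac{72451}{-10631 + \sqrt{390} \cdot \frac{1}{43574}} = \frac{72451}{-10631 + \frac{\sqrt{390}}{43574}}$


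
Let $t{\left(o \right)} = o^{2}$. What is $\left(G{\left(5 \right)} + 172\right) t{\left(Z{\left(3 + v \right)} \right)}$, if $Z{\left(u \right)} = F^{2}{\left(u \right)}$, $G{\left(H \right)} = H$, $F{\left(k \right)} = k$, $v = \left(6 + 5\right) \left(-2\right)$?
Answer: $23066817$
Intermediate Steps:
$v = -22$ ($v = 11 \left(-2\right) = -22$)
$Z{\left(u \right)} = u^{2}$
$\left(G{\left(5 \right)} + 172\right) t{\left(Z{\left(3 + v \right)} \right)} = \left(5 + 172\right) \left(\left(3 - 22\right)^{2}\right)^{2} = 177 \left(\left(-19\right)^{2}\right)^{2} = 177 \cdot 361^{2} = 177 \cdot 130321 = 23066817$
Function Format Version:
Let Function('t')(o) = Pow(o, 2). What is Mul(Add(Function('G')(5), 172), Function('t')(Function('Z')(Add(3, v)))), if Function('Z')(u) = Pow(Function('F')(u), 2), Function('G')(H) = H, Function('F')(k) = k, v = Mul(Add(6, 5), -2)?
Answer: 23066817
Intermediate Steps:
v = -22 (v = Mul(11, -2) = -22)
Function('Z')(u) = Pow(u, 2)
Mul(Add(Function('G')(5), 172), Function('t')(Function('Z')(Add(3, v)))) = Mul(Add(5, 172), Pow(Pow(Add(3, -22), 2), 2)) = Mul(177, Pow(Pow(-19, 2), 2)) = Mul(177, Pow(361, 2)) = Mul(177, 130321) = 23066817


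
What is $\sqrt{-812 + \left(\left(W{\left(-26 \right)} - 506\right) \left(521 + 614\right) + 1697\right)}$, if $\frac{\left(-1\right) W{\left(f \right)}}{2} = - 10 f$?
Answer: $5 i \sqrt{46545} \approx 1078.7 i$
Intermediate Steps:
$W{\left(f \right)} = 20 f$ ($W{\left(f \right)} = - 2 \left(- 10 f\right) = 20 f$)
$\sqrt{-812 + \left(\left(W{\left(-26 \right)} - 506\right) \left(521 + 614\right) + 1697\right)} = \sqrt{-812 + \left(\left(20 \left(-26\right) - 506\right) \left(521 + 614\right) + 1697\right)} = \sqrt{-812 + \left(\left(-520 - 506\right) 1135 + 1697\right)} = \sqrt{-812 + \left(\left(-1026\right) 1135 + 1697\right)} = \sqrt{-812 + \left(-1164510 + 1697\right)} = \sqrt{-812 - 1162813} = \sqrt{-1163625} = 5 i \sqrt{46545}$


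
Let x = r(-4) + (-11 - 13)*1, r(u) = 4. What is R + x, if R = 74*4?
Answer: 276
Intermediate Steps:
R = 296
x = -20 (x = 4 + (-11 - 13)*1 = 4 - 24*1 = 4 - 24 = -20)
R + x = 296 - 20 = 276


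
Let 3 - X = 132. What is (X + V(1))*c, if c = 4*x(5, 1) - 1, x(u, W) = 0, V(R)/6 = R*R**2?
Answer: 123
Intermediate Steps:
V(R) = 6*R**3 (V(R) = 6*(R*R**2) = 6*R**3)
X = -129 (X = 3 - 1*132 = 3 - 132 = -129)
c = -1 (c = 4*0 - 1 = 0 - 1 = -1)
(X + V(1))*c = (-129 + 6*1**3)*(-1) = (-129 + 6*1)*(-1) = (-129 + 6)*(-1) = -123*(-1) = 123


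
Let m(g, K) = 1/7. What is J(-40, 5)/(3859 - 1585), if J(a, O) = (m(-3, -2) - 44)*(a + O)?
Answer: 1535/2274 ≈ 0.67502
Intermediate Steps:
m(g, K) = 1/7
J(a, O) = -307*O/7 - 307*a/7 (J(a, O) = (1/7 - 44)*(a + O) = -307*(O + a)/7 = -307*O/7 - 307*a/7)
J(-40, 5)/(3859 - 1585) = (-307/7*5 - 307/7*(-40))/(3859 - 1585) = (-1535/7 + 12280/7)/2274 = 1535*(1/2274) = 1535/2274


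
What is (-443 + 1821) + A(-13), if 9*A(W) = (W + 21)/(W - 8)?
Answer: 260434/189 ≈ 1378.0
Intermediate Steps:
A(W) = (21 + W)/(9*(-8 + W)) (A(W) = ((W + 21)/(W - 8))/9 = ((21 + W)/(-8 + W))/9 = (21 + W)/(9*(-8 + W)))
(-443 + 1821) + A(-13) = (-443 + 1821) + (21 - 13)/(9*(-8 - 13)) = 1378 + (⅑)*8/(-21) = 1378 + (⅑)*(-1/21)*8 = 1378 - 8/189 = 260434/189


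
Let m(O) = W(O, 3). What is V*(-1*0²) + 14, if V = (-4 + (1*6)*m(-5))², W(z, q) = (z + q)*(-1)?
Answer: 14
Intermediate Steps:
W(z, q) = -q - z (W(z, q) = (q + z)*(-1) = -q - z)
m(O) = -3 - O (m(O) = -1*3 - O = -3 - O)
V = 64 (V = (-4 + (1*6)*(-3 - 1*(-5)))² = (-4 + 6*(-3 + 5))² = (-4 + 6*2)² = (-4 + 12)² = 8² = 64)
V*(-1*0²) + 14 = 64*(-1*0²) + 14 = 64*(-1*0) + 14 = 64*0 + 14 = 0 + 14 = 14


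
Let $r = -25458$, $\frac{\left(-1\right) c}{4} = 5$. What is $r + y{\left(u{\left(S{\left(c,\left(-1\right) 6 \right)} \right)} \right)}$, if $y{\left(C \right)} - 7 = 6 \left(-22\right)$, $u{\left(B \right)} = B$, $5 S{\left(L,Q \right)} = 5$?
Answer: $-25583$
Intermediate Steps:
$c = -20$ ($c = \left(-4\right) 5 = -20$)
$S{\left(L,Q \right)} = 1$ ($S{\left(L,Q \right)} = \frac{1}{5} \cdot 5 = 1$)
$y{\left(C \right)} = -125$ ($y{\left(C \right)} = 7 + 6 \left(-22\right) = 7 - 132 = -125$)
$r + y{\left(u{\left(S{\left(c,\left(-1\right) 6 \right)} \right)} \right)} = -25458 - 125 = -25583$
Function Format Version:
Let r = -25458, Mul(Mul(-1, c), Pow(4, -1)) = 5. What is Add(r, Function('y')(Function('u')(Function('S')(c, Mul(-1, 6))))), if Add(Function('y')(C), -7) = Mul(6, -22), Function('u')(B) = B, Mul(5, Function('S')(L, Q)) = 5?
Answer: -25583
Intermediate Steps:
c = -20 (c = Mul(-4, 5) = -20)
Function('S')(L, Q) = 1 (Function('S')(L, Q) = Mul(Rational(1, 5), 5) = 1)
Function('y')(C) = -125 (Function('y')(C) = Add(7, Mul(6, -22)) = Add(7, -132) = -125)
Add(r, Function('y')(Function('u')(Function('S')(c, Mul(-1, 6))))) = Add(-25458, -125) = -25583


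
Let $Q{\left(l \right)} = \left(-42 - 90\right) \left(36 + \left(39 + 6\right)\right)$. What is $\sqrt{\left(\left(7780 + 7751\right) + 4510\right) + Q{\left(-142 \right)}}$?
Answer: $\sqrt{9349} \approx 96.69$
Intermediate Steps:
$Q{\left(l \right)} = -10692$ ($Q{\left(l \right)} = - 132 \left(36 + 45\right) = \left(-132\right) 81 = -10692$)
$\sqrt{\left(\left(7780 + 7751\right) + 4510\right) + Q{\left(-142 \right)}} = \sqrt{\left(\left(7780 + 7751\right) + 4510\right) - 10692} = \sqrt{\left(15531 + 4510\right) - 10692} = \sqrt{20041 - 10692} = \sqrt{9349}$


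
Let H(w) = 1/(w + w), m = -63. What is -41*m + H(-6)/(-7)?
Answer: 216973/84 ≈ 2583.0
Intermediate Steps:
H(w) = 1/(2*w)
-41*m + H(-6)/(-7) = -41*(-63) + ((½)/(-6))/(-7) = 2583 + ((½)*(-⅙))*(-⅐) = 2583 - 1/12*(-⅐) = 2583 + 1/84 = 216973/84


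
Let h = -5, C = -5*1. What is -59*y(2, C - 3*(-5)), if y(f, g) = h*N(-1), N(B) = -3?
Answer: -885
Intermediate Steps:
C = -5
y(f, g) = 15 (y(f, g) = -5*(-3) = 15)
-59*y(2, C - 3*(-5)) = -59*15 = -885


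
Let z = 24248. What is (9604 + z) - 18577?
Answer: 15275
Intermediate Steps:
(9604 + z) - 18577 = (9604 + 24248) - 18577 = 33852 - 18577 = 15275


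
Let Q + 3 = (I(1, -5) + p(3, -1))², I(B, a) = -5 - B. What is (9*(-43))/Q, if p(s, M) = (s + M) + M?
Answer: -387/22 ≈ -17.591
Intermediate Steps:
p(s, M) = s + 2*M (p(s, M) = (M + s) + M = s + 2*M)
Q = 22 (Q = -3 + ((-5 - 1*1) + (3 + 2*(-1)))² = -3 + ((-5 - 1) + (3 - 2))² = -3 + (-6 + 1)² = -3 + (-5)² = -3 + 25 = 22)
(9*(-43))/Q = (9*(-43))/22 = -387*1/22 = -387/22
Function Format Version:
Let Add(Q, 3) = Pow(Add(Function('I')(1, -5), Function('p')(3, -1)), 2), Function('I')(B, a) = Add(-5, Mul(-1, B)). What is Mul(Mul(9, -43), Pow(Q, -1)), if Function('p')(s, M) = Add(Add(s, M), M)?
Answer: Rational(-387, 22) ≈ -17.591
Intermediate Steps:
Function('p')(s, M) = Add(s, Mul(2, M)) (Function('p')(s, M) = Add(Add(M, s), M) = Add(s, Mul(2, M)))
Q = 22 (Q = Add(-3, Pow(Add(Add(-5, Mul(-1, 1)), Add(3, Mul(2, -1))), 2)) = Add(-3, Pow(Add(Add(-5, -1), Add(3, -2)), 2)) = Add(-3, Pow(Add(-6, 1), 2)) = Add(-3, Pow(-5, 2)) = Add(-3, 25) = 22)
Mul(Mul(9, -43), Pow(Q, -1)) = Mul(Mul(9, -43), Pow(22, -1)) = Mul(-387, Rational(1, 22)) = Rational(-387, 22)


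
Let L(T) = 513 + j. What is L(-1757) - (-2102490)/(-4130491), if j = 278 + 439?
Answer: 5078401440/4130491 ≈ 1229.5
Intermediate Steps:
j = 717
L(T) = 1230 (L(T) = 513 + 717 = 1230)
L(-1757) - (-2102490)/(-4130491) = 1230 - (-2102490)/(-4130491) = 1230 - (-2102490)*(-1)/4130491 = 1230 - 1*2102490/4130491 = 1230 - 2102490/4130491 = 5078401440/4130491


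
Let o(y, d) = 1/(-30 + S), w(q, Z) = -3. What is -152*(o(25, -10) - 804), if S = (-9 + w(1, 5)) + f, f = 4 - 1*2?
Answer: 611059/5 ≈ 1.2221e+5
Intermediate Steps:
f = 2 (f = 4 - 2 = 2)
S = -10 (S = (-9 - 3) + 2 = -12 + 2 = -10)
o(y, d) = -1/40 (o(y, d) = 1/(-30 - 10) = 1/(-40) = -1/40)
-152*(o(25, -10) - 804) = -152*(-1/40 - 804) = -152*(-32161/40) = 611059/5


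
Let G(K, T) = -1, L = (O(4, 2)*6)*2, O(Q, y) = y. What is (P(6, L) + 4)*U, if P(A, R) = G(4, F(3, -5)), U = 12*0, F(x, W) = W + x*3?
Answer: 0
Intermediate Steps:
F(x, W) = W + 3*x
U = 0
L = 24 (L = (2*6)*2 = 12*2 = 24)
P(A, R) = -1
(P(6, L) + 4)*U = (-1 + 4)*0 = 3*0 = 0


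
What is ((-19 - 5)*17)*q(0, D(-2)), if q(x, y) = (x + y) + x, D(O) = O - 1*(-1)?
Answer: 408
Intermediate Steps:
D(O) = 1 + O (D(O) = O + 1 = 1 + O)
q(x, y) = y + 2*x
((-19 - 5)*17)*q(0, D(-2)) = ((-19 - 5)*17)*((1 - 2) + 2*0) = (-24*17)*(-1 + 0) = -408*(-1) = 408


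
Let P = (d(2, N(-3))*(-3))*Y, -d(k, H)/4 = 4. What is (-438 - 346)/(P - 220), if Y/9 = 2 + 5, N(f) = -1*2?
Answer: -196/701 ≈ -0.27960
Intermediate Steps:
N(f) = -2
Y = 63 (Y = 9*(2 + 5) = 9*7 = 63)
d(k, H) = -16 (d(k, H) = -4*4 = -16)
P = 3024 (P = -16*(-3)*63 = 48*63 = 3024)
(-438 - 346)/(P - 220) = (-438 - 346)/(3024 - 220) = -784/2804 = -784*1/2804 = -196/701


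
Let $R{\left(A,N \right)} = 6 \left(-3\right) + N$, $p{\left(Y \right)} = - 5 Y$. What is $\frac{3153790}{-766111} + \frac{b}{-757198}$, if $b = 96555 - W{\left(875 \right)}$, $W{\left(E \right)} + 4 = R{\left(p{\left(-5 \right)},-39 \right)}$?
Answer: $- \frac{94694694646}{22311450653} \approx -4.2442$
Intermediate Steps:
$R{\left(A,N \right)} = -18 + N$
$W{\left(E \right)} = -61$ ($W{\left(E \right)} = -4 - 57 = -61$)
$b = 96616$ ($b = 96555 - -61 = 96555 + 61 = 96616$)
$\frac{3153790}{-766111} + \frac{b}{-757198} = \frac{3153790}{-766111} + \frac{96616}{-757198} = 3153790 \left(- \frac{1}{766111}\right) + 96616 \left(- \frac{1}{757198}\right) = - \frac{3153790}{766111} - \frac{3716}{29123} = - \frac{94694694646}{22311450653}$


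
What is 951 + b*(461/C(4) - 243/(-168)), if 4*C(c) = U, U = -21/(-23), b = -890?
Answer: -151014971/84 ≈ -1.7978e+6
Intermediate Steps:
U = 21/23 (U = -21*(-1/23) = 21/23 ≈ 0.91304)
C(c) = 21/92 (C(c) = (¼)*(21/23) = 21/92)
951 + b*(461/C(4) - 243/(-168)) = 951 - 890*(461/(21/92) - 243/(-168)) = 951 - 890*(461*(92/21) - 243*(-1/168)) = 951 - 890*(42412/21 + 81/56) = 951 - 890*339539/168 = 951 - 151094855/84 = -151014971/84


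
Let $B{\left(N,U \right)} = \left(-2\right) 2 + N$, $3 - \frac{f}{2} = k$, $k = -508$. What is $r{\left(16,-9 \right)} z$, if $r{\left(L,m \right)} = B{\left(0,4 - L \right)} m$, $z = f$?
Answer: $36792$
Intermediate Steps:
$f = 1022$ ($f = 6 - -1016 = 6 + 1016 = 1022$)
$z = 1022$
$B{\left(N,U \right)} = -4 + N$
$r{\left(L,m \right)} = - 4 m$ ($r{\left(L,m \right)} = \left(-4 + 0\right) m = - 4 m$)
$r{\left(16,-9 \right)} z = \left(-4\right) \left(-9\right) 1022 = 36 \cdot 1022 = 36792$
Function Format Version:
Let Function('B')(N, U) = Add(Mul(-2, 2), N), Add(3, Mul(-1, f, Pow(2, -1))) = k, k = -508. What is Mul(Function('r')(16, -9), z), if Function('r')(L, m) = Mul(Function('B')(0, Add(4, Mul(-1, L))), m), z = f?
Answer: 36792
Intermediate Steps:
f = 1022 (f = Add(6, Mul(-2, -508)) = Add(6, 1016) = 1022)
z = 1022
Function('B')(N, U) = Add(-4, N)
Function('r')(L, m) = Mul(-4, m) (Function('r')(L, m) = Mul(Add(-4, 0), m) = Mul(-4, m))
Mul(Function('r')(16, -9), z) = Mul(Mul(-4, -9), 1022) = Mul(36, 1022) = 36792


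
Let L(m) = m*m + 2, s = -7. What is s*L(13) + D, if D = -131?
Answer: -1328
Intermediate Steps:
L(m) = 2 + m² (L(m) = m² + 2 = 2 + m²)
s*L(13) + D = -7*(2 + 13²) - 131 = -7*(2 + 169) - 131 = -7*171 - 131 = -1197 - 131 = -1328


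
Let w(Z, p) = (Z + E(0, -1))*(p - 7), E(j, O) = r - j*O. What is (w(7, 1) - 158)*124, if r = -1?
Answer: -24056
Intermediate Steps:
E(j, O) = -1 - O*j (E(j, O) = -1 - j*O = -1 - O*j)
w(Z, p) = (-1 + Z)*(-7 + p) (w(Z, p) = (Z + (-1 - 1*(-1)*0))*(p - 7) = (Z + (-1 + 0))*(-7 + p) = (Z - 1)*(-7 + p) = (-1 + Z)*(-7 + p))
(w(7, 1) - 158)*124 = ((7 - 1*1 - 7*7 + 7*1) - 158)*124 = ((7 - 1 - 49 + 7) - 158)*124 = (-36 - 158)*124 = -194*124 = -24056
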